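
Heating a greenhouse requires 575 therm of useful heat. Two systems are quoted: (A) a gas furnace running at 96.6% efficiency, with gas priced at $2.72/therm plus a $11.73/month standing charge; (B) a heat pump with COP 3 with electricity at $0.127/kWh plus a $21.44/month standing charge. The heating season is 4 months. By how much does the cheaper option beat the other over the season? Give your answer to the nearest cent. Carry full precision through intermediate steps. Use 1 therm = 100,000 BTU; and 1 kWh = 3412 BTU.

$866.79

Heat load = 575 therm × 100,000 = 57,500,000 BTU
Gas: input = 57,500,000 / 0.966 = 59,523,810 BTU = 595.2 therm → 595.2 × $2.72 = $1,619.05; + 4 × $11.73 standing = $1,665.97
Heat pump: 57,500,000 BTU / 3412 = 16,850 kWh heat; / 3 = 5,617 kWh in → × $0.127 = $713.41; + 4 × $21.44 standing = $799.17
Difference = |$1,665.97 − $799.17| = $866.79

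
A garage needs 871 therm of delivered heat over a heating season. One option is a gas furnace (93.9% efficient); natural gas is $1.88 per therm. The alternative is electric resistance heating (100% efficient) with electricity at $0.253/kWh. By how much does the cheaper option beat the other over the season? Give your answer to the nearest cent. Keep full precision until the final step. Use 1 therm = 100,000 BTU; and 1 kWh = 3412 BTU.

Heat load = 871 therm × 100,000 = 87,100,000 BTU
Gas: input = 87,100,000 / 0.939 = 92,758,253 BTU = 927.6 therm → 927.6 × $1.88 = $1,743.86
Electric: 87,100,000 BTU / 3412 = 25,530 kWh → × $0.253 = $6,458.47
Difference = |$1,743.86 − $6,458.47| = $4,714.61

$4714.61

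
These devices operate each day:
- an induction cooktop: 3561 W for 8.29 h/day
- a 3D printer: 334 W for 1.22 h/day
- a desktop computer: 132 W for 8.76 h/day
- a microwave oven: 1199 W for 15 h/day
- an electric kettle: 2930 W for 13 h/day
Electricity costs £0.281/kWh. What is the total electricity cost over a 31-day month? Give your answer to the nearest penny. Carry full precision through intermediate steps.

£759.25

induction cooktop: 3561 W × 8.29 h × 31 d = 915,141 Wh = 915.1 kWh
3D printer: 334 W × 1.22 h × 31 d = 12,632 Wh = 12.63 kWh
desktop computer: 132 W × 8.76 h × 31 d = 35,846 Wh = 35.85 kWh
microwave oven: 1199 W × 15 h × 31 d = 557,535 Wh = 557.5 kWh
electric kettle: 2930 W × 13 h × 31 d = 1,180,790 Wh = 1,181 kWh
Total energy = 915.1 + 12.63 + 35.85 + 557.5 + 1,181 = 2,702 kWh
Cost = 2,702 kWh × £0.281 = £759.25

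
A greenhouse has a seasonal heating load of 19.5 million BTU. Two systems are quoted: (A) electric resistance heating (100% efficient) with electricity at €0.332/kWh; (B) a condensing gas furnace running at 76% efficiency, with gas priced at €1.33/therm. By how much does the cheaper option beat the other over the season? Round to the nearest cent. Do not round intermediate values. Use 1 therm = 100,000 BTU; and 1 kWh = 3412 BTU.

€1556.17

Heat load = 19.5 × 10⁶ BTU = 19,500,000 BTU
Gas: input = 19,500,000 / 0.76 = 25,657,895 BTU = 256.6 therm → 256.6 × €1.33 = €341.25
Electric: 19,500,000 BTU / 3412 = 5,715 kWh → × €0.332 = €1,897.42
Difference = |€341.25 − €1,897.42| = €1,556.17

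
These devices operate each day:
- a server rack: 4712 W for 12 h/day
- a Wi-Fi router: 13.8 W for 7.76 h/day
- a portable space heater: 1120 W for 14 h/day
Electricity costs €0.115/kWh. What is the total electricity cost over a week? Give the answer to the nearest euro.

€58

server rack: 4712 W × 12 h × 7 d = 395,808 Wh = 395.8 kWh
Wi-Fi router: 13.8 W × 7.76 h × 7 d = 750 Wh = 0.7496 kWh
portable space heater: 1120 W × 14 h × 7 d = 109,760 Wh = 109.8 kWh
Total energy = 395.8 + 0.7496 + 109.8 = 506.3 kWh
Cost = 506.3 kWh × €0.115 = €58.23 ≈ €58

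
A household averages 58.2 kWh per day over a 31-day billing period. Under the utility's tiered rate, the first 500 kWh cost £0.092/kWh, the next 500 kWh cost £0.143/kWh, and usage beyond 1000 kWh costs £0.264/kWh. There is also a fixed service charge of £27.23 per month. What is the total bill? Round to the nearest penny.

£357.04

Usage = 58.2 kWh/day × 31 days = 1804.2 kWh
First 500 kWh × £0.092 = £46.00
Next 500 kWh × £0.143 = £71.50
Remaining 804.2 kWh × £0.264 = £212.31
Energy charge = £329.81; + service £27.23 = £357.04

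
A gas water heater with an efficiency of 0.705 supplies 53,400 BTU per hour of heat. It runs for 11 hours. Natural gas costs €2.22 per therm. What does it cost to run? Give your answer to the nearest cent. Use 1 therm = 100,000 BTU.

€18.50

Heat delivered = 53,400 BTU/h × 11 h = 587,400 BTU
Gas input = 587,400 / 0.705 = 833,191 BTU
= 833,191 / 100,000 = 8.332 therm
Cost = 8.332 × €2.22/therm = €18.50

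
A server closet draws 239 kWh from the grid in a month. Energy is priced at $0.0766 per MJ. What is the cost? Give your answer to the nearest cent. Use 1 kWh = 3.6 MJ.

$65.91

239 kWh × (3.6 MJ/kWh) = 860.4 MJ
Cost = 860.4 MJ × $0.0766/MJ = $65.91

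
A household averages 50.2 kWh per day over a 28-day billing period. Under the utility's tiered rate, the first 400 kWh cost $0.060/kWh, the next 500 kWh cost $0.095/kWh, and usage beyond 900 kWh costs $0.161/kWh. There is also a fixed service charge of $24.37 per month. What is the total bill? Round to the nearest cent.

Usage = 50.2 kWh/day × 28 days = 1405.6 kWh
First 400 kWh × $0.060 = $24.00
Next 500 kWh × $0.095 = $47.50
Remaining 505.6 kWh × $0.161 = $81.40
Energy charge = $152.90; + service $24.37 = $177.27

$177.27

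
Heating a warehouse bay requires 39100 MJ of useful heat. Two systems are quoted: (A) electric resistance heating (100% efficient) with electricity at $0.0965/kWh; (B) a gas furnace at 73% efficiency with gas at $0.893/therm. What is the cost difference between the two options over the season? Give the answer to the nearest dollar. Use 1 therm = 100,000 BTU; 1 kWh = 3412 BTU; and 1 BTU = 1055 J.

Heat load = 39100 MJ = 39,100,000,000 J / 1055 = 37,061,611 BTU
Gas: input = 37,061,611 / 0.73 = 50,769,331 BTU = 507.7 therm → 507.7 × $0.893 = $453.37
Electric: 37,061,611 BTU / 3412 = 10,860 kWh → × $0.0965 = $1,048.20
Difference = |$453.37 − $1,048.20| = $594.83 ≈ $595

$595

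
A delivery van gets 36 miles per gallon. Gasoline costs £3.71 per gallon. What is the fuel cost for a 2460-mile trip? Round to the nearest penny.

£253.52

Fuel = 2460 mi / 36 mpg = 68.33 gal
Cost = 68.33 gal × £3.71/gal = £253.52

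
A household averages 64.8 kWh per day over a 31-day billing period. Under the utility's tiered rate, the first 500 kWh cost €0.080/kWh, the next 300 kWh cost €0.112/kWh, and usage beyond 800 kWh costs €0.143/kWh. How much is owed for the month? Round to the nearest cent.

€246.46

Usage = 64.8 kWh/day × 31 days = 2008.8 kWh
First 500 kWh × €0.080 = €40.00
Next 300 kWh × €0.112 = €33.60
Remaining 1208.8 kWh × €0.143 = €172.86
Total = €246.46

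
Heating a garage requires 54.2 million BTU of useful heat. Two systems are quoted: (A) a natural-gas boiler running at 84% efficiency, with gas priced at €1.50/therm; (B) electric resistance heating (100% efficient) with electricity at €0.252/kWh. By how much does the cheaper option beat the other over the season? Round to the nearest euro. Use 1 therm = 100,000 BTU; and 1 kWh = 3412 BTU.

€3035

Heat load = 54.2 × 10⁶ BTU = 54,200,000 BTU
Gas: input = 54,200,000 / 0.84 = 64,523,810 BTU = 645.2 therm → 645.2 × €1.50 = €967.86
Electric: 54,200,000 BTU / 3412 = 15,890 kWh → × €0.252 = €4,003.05
Difference = |€967.86 − €4,003.05| = €3,035.19 ≈ €3035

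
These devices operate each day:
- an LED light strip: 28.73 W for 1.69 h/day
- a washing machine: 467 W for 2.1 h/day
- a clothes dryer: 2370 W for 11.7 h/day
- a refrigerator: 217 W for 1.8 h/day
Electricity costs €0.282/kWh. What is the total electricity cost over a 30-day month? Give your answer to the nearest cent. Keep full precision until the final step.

€246.60

LED light strip: 28.73 W × 1.69 h × 30 d = 1,457 Wh = 1.457 kWh
washing machine: 467 W × 2.1 h × 30 d = 29,421 Wh = 29.42 kWh
clothes dryer: 2370 W × 11.7 h × 30 d = 831,870 Wh = 831.9 kWh
refrigerator: 217 W × 1.8 h × 30 d = 11,718 Wh = 11.72 kWh
Total energy = 1.457 + 29.42 + 831.9 + 11.72 = 874.5 kWh
Cost = 874.5 kWh × €0.282 = €246.60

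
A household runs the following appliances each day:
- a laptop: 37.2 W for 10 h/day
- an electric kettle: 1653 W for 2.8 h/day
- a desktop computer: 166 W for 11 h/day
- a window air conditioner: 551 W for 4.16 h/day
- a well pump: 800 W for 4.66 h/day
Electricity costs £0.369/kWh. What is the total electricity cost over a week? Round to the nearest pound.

£33

laptop: 37.2 W × 10 h × 7 d = 2,604 Wh = 2.604 kWh
electric kettle: 1653 W × 2.8 h × 7 d = 32,399 Wh = 32.4 kWh
desktop computer: 166 W × 11 h × 7 d = 12,782 Wh = 12.78 kWh
window air conditioner: 551 W × 4.16 h × 7 d = 16,045 Wh = 16.05 kWh
well pump: 800 W × 4.66 h × 7 d = 26,096 Wh = 26.1 kWh
Total energy = 2.604 + 32.4 + 12.78 + 16.05 + 26.1 = 89.93 kWh
Cost = 89.93 kWh × £0.369 = £33.18 ≈ £33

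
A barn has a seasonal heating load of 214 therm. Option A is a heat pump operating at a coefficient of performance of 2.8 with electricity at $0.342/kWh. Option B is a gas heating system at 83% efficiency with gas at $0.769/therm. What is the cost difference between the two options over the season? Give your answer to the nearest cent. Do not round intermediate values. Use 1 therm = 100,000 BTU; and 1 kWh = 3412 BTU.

$567.81

Heat load = 214 therm × 100,000 = 21,400,000 BTU
Gas: input = 21,400,000 / 0.83 = 25,783,133 BTU = 257.8 therm → 257.8 × $0.769 = $198.27
Heat pump: 21,400,000 BTU / 3412 = 6,272 kWh heat; / 2.8 = 2,240 kWh in → × $0.342 = $766.08
Difference = |$198.27 − $766.08| = $567.81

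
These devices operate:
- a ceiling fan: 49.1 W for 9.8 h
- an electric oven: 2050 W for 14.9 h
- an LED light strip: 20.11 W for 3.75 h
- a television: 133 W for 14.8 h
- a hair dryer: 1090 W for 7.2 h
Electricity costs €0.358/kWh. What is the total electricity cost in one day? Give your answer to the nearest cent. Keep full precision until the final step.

€14.65

ceiling fan: 49.1 W × 9.8 h = 481 Wh = 0.4812 kWh
electric oven: 2050 W × 14.9 h = 30,545 Wh = 30.55 kWh
LED light strip: 20.11 W × 3.75 h = 75 Wh = 0.07541 kWh
television: 133 W × 14.8 h = 1,968 Wh = 1.968 kWh
hair dryer: 1090 W × 7.2 h = 7,848 Wh = 7.848 kWh
Total energy = 0.4812 + 30.55 + 0.07541 + 1.968 + 7.848 = 40.92 kWh
Cost = 40.92 kWh × €0.358 = €14.65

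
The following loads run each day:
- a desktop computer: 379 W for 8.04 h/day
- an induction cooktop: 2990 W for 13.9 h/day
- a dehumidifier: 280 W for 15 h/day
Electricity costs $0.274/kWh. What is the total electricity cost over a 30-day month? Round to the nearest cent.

desktop computer: 379 W × 8.04 h × 30 d = 91,415 Wh = 91.41 kWh
induction cooktop: 2990 W × 13.9 h × 30 d = 1,246,830 Wh = 1,247 kWh
dehumidifier: 280 W × 15 h × 30 d = 126,000 Wh = 126 kWh
Total energy = 91.41 + 1,247 + 126 = 1,464 kWh
Cost = 1,464 kWh × $0.274 = $401.20

$401.20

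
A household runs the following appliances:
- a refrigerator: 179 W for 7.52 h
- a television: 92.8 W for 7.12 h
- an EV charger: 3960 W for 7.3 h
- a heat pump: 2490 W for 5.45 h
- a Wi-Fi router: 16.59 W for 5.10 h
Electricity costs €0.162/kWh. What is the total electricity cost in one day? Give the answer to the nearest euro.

refrigerator: 179 W × 7.52 h = 1,346 Wh = 1.346 kWh
television: 92.8 W × 7.12 h = 661 Wh = 0.6607 kWh
EV charger: 3960 W × 7.3 h = 28,908 Wh = 28.91 kWh
heat pump: 2490 W × 5.45 h = 13,570 Wh = 13.57 kWh
Wi-Fi router: 16.59 W × 5.10 h = 85 Wh = 0.08461 kWh
Total energy = 1.346 + 0.6607 + 28.91 + 13.57 + 0.08461 = 44.57 kWh
Cost = 44.57 kWh × €0.162 = €7.22 ≈ €7

€7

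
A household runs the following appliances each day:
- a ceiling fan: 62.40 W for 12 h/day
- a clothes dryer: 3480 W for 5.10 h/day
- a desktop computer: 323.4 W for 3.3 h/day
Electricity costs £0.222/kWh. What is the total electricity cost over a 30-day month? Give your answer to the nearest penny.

ceiling fan: 62.40 W × 12 h × 30 d = 22,464 Wh = 22.46 kWh
clothes dryer: 3480 W × 5.10 h × 30 d = 532,440 Wh = 532.4 kWh
desktop computer: 323.4 W × 3.3 h × 30 d = 32,017 Wh = 32.02 kWh
Total energy = 22.46 + 532.4 + 32.02 = 586.9 kWh
Cost = 586.9 kWh × £0.222 = £130.30

£130.30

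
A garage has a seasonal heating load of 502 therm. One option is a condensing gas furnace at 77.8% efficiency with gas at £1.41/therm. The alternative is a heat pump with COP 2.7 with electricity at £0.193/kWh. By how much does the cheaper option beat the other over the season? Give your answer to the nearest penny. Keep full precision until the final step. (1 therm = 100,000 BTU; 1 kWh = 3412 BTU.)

£141.90

Heat load = 502 therm × 100,000 = 50,200,000 BTU
Gas: input = 50,200,000 / 0.778 = 64,524,422 BTU = 645.2 therm → 645.2 × £1.41 = £909.79
Heat pump: 50,200,000 BTU / 3412 = 14,710 kWh heat; / 2.7 = 5,449 kWh in → × £0.193 = £1,051.69
Difference = |£909.79 − £1,051.69| = £141.90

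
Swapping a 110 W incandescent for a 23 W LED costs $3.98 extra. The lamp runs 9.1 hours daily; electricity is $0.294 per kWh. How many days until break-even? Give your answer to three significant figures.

17.1 days

Power saved = 110 − 23 = 87 W
Daily energy saved = 87 W × 9.1 h = 791.7 Wh = 0.7917 kWh
Daily savings = 0.7917 × $0.294 = $0.2328
Payback = $3.98 / $0.2328 per day = 17.1 days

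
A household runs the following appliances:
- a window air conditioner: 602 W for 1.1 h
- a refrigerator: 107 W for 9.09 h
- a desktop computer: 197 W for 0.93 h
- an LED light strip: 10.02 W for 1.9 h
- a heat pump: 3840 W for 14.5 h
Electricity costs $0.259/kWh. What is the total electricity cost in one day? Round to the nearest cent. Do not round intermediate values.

$14.90

window air conditioner: 602 W × 1.1 h = 662 Wh = 0.6622 kWh
refrigerator: 107 W × 9.09 h = 973 Wh = 0.9726 kWh
desktop computer: 197 W × 0.93 h = 183 Wh = 0.1832 kWh
LED light strip: 10.02 W × 1.9 h = 19 Wh = 0.01904 kWh
heat pump: 3840 W × 14.5 h = 55,680 Wh = 55.68 kWh
Total energy = 0.6622 + 0.9726 + 0.1832 + 0.01904 + 55.68 = 57.52 kWh
Cost = 57.52 kWh × $0.259 = $14.90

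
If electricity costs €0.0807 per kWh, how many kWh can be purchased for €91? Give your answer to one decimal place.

€91 / €0.0807 per kWh = 1,128 kWh

1127.6 kWh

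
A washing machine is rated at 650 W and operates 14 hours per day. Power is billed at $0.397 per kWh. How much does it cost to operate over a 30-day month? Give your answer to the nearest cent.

Energy = 650 W × 14 h/day × 30 days = 273,000 Wh = 273 kWh
Cost = 273 kWh × $0.397/kWh = $108.38

$108.38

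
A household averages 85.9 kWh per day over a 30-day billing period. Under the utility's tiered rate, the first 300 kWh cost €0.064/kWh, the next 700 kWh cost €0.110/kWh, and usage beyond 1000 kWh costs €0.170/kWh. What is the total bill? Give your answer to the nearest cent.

€364.29

Usage = 85.9 kWh/day × 30 days = 2577 kWh
First 300 kWh × €0.064 = €19.20
Next 700 kWh × €0.110 = €77.00
Remaining 1577 kWh × €0.170 = €268.09
Total = €364.29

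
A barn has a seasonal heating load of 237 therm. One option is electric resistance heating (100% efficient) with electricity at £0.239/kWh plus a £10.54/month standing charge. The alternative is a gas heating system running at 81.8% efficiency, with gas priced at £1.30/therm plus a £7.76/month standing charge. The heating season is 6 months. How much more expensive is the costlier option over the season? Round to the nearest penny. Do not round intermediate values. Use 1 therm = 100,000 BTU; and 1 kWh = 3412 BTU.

Heat load = 237 therm × 100,000 = 23,700,000 BTU
Gas: input = 23,700,000 / 0.818 = 28,973,105 BTU = 289.7 therm → 289.7 × £1.30 = £376.65; + 6 × £7.76 standing = £423.21
Electric: 23,700,000 BTU / 3412 = 6,946 kWh → × £0.239 = £1,660.11; + 6 × £10.54 standing = £1,723.35
Difference = |£423.21 − £1,723.35| = £1,300.14

£1300.14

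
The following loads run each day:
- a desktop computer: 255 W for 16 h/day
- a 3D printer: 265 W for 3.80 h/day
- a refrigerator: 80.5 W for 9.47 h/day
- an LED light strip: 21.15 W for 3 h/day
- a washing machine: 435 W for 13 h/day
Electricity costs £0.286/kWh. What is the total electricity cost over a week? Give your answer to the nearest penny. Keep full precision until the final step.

desktop computer: 255 W × 16 h × 7 d = 28,560 Wh = 28.56 kWh
3D printer: 265 W × 3.80 h × 7 d = 7,049 Wh = 7.049 kWh
refrigerator: 80.5 W × 9.47 h × 7 d = 5,336 Wh = 5.336 kWh
LED light strip: 21.15 W × 3 h × 7 d = 444 Wh = 0.4441 kWh
washing machine: 435 W × 13 h × 7 d = 39,585 Wh = 39.59 kWh
Total energy = 28.56 + 7.049 + 5.336 + 0.4441 + 39.59 = 80.97 kWh
Cost = 80.97 kWh × £0.286 = £23.16

£23.16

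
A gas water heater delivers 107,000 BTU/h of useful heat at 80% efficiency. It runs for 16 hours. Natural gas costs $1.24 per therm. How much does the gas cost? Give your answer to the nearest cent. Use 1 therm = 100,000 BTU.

$26.54

Heat delivered = 107,000 BTU/h × 16 h = 1,712,000 BTU
Gas input = 1,712,000 / 0.80 = 2,140,000 BTU
= 2,140,000 / 100,000 = 21.4 therm
Cost = 21.4 × $1.24/therm = $26.54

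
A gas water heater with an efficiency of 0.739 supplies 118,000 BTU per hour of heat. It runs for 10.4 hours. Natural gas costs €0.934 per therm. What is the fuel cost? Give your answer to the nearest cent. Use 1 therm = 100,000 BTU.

Heat delivered = 118,000 BTU/h × 10.4 h = 1,227,200 BTU
Gas input = 1,227,200 / 0.739 = 1,660,622 BTU
= 1,660,622 / 100,000 = 16.61 therm
Cost = 16.61 × €0.934/therm = €15.51

€15.51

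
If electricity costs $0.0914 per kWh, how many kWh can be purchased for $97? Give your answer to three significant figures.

1060 kWh

$97 / $0.0914 per kWh = 1,061 kWh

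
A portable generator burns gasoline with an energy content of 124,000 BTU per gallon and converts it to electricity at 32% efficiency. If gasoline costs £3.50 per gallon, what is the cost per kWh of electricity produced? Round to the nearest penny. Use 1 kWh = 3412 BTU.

£0.30

Electrical output per gallon = 124,000 BTU × 0.32 / 3412 BTU/kWh = 11.63 kWh
Cost per kWh = £3.50 / 11.63 kWh = £0.301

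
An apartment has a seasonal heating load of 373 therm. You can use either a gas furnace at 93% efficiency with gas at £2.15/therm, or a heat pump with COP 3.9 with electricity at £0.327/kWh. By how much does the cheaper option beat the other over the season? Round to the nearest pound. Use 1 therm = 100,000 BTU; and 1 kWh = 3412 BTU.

£54

Heat load = 373 therm × 100,000 = 37,300,000 BTU
Gas: input = 37,300,000 / 0.93 = 40,107,527 BTU = 401.1 therm → 401.1 × £2.15 = £862.31
Heat pump: 37,300,000 BTU / 3412 = 10,930 kWh heat; / 3.9 = 2,803 kWh in → × £0.327 = £916.61
Difference = |£862.31 − £916.61| = £54.29 ≈ £54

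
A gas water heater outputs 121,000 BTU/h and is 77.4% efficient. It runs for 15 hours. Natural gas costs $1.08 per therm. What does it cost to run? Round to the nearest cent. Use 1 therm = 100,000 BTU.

$25.33

Heat delivered = 121,000 BTU/h × 15 h = 1,815,000 BTU
Gas input = 1,815,000 / 0.774 = 2,344,961 BTU
= 2,344,961 / 100,000 = 23.45 therm
Cost = 23.45 × $1.08/therm = $25.33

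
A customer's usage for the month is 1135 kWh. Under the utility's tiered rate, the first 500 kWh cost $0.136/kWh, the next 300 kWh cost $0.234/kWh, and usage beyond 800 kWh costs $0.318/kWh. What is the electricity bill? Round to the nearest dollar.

$245

First 500 kWh × $0.136 = $68.00
Next 300 kWh × $0.234 = $70.20
Remaining 335 kWh × $0.318 = $106.53
Total = $244.73 ≈ $245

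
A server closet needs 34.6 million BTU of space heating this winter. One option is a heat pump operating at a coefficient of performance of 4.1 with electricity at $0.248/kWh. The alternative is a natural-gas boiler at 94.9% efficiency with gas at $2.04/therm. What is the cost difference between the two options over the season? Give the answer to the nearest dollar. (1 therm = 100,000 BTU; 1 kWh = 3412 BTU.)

Heat load = 34.6 × 10⁶ BTU = 34,600,000 BTU
Gas: input = 34,600,000 / 0.949 = 36,459,431 BTU = 364.6 therm → 364.6 × $2.04 = $743.77
Heat pump: 34,600,000 BTU / 3412 = 10,140 kWh heat; / 4.1 = 2,473 kWh in → × $0.248 = $613.39
Difference = |$743.77 − $613.39| = $130.38 ≈ $130

$130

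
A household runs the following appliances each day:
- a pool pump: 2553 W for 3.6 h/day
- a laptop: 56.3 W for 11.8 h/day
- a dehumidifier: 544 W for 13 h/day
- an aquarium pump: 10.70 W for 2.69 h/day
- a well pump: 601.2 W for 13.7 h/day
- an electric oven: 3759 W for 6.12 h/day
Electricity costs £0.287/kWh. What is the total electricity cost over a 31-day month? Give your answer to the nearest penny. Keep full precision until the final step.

pool pump: 2553 W × 3.6 h × 31 d = 284,915 Wh = 284.9 kWh
laptop: 56.3 W × 11.8 h × 31 d = 20,595 Wh = 20.59 kWh
dehumidifier: 544 W × 13 h × 31 d = 219,232 Wh = 219.2 kWh
aquarium pump: 10.70 W × 2.69 h × 31 d = 892 Wh = 0.8923 kWh
well pump: 601.2 W × 13.7 h × 31 d = 255,330 Wh = 255.3 kWh
electric oven: 3759 W × 6.12 h × 31 d = 713,157 Wh = 713.2 kWh
Total energy = 284.9 + 20.59 + 219.2 + 0.8923 + 255.3 + 713.2 = 1,494 kWh
Cost = 1,494 kWh × £0.287 = £428.81

£428.81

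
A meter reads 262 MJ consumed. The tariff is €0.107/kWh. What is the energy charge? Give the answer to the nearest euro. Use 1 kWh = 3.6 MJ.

262 MJ × (0.27778 kWh/MJ) = 72.78 kWh
Cost = 72.78 kWh × €0.107/kWh = €7.79 ≈ €8

€8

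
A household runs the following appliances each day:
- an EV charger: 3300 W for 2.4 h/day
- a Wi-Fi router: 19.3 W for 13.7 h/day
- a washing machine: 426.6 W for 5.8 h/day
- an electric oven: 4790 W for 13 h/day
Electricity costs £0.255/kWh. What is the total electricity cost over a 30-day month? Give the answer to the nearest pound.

EV charger: 3300 W × 2.4 h × 30 d = 237,600 Wh = 237.6 kWh
Wi-Fi router: 19.3 W × 13.7 h × 30 d = 7,932 Wh = 7.932 kWh
washing machine: 426.6 W × 5.8 h × 30 d = 74,228 Wh = 74.23 kWh
electric oven: 4790 W × 13 h × 30 d = 1,868,100 Wh = 1,868 kWh
Total energy = 237.6 + 7.932 + 74.23 + 1,868 = 2,188 kWh
Cost = 2,188 kWh × £0.255 = £557.90 ≈ £558

£558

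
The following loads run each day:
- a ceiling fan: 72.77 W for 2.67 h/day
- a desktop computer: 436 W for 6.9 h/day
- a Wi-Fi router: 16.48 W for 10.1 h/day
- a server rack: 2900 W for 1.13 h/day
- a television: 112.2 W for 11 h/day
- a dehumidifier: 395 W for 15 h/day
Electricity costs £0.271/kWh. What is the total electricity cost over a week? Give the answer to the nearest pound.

ceiling fan: 72.77 W × 2.67 h × 7 d = 1,360 Wh = 1.36 kWh
desktop computer: 436 W × 6.9 h × 7 d = 21,059 Wh = 21.06 kWh
Wi-Fi router: 16.48 W × 10.1 h × 7 d = 1,165 Wh = 1.165 kWh
server rack: 2900 W × 1.13 h × 7 d = 22,939 Wh = 22.94 kWh
television: 112.2 W × 11 h × 7 d = 8,639 Wh = 8.639 kWh
dehumidifier: 395 W × 15 h × 7 d = 41,475 Wh = 41.48 kWh
Total energy = 1.36 + 21.06 + 1.165 + 22.94 + 8.639 + 41.48 = 96.64 kWh
Cost = 96.64 kWh × £0.271 = £26.19 ≈ £26

£26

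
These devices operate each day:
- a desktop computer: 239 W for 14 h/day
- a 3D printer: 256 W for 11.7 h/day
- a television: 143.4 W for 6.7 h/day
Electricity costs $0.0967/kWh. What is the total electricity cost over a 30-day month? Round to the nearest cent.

$21.18

desktop computer: 239 W × 14 h × 30 d = 100,380 Wh = 100.4 kWh
3D printer: 256 W × 11.7 h × 30 d = 89,856 Wh = 89.86 kWh
television: 143.4 W × 6.7 h × 30 d = 28,823 Wh = 28.82 kWh
Total energy = 100.4 + 89.86 + 28.82 = 219.1 kWh
Cost = 219.1 kWh × $0.0967 = $21.18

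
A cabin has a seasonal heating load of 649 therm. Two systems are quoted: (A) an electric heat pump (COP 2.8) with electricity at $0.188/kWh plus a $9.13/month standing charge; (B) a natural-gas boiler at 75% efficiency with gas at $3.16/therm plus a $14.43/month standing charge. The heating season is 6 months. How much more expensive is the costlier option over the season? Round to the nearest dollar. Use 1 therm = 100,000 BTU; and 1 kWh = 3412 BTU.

$1489

Heat load = 649 therm × 100,000 = 64,900,000 BTU
Gas: input = 64,900,000 / 0.75 = 86,533,333 BTU = 865.3 therm → 865.3 × $3.16 = $2,734.45; + 6 × $14.43 standing = $2,821.03
Heat pump: 64,900,000 BTU / 3412 = 19,020 kWh heat; / 2.8 = 6,793 kWh in → × $0.188 = $1,277.13; + 6 × $9.13 standing = $1,331.91
Difference = |$2,821.03 − $1,331.91| = $1,489.12 ≈ $1489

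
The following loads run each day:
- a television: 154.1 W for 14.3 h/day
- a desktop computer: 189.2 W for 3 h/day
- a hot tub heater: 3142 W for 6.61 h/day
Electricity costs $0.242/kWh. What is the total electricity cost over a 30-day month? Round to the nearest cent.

$170.90

television: 154.1 W × 14.3 h × 30 d = 66,109 Wh = 66.11 kWh
desktop computer: 189.2 W × 3 h × 30 d = 17,028 Wh = 17.03 kWh
hot tub heater: 3142 W × 6.61 h × 30 d = 623,059 Wh = 623.1 kWh
Total energy = 66.11 + 17.03 + 623.1 = 706.2 kWh
Cost = 706.2 kWh × $0.242 = $170.90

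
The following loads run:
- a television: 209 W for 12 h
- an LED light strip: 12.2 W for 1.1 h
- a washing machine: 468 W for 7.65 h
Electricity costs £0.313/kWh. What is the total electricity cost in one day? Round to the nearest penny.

£1.91

television: 209 W × 12 h = 2,508 Wh = 2.508 kWh
LED light strip: 12.2 W × 1.1 h = 13 Wh = 0.01342 kWh
washing machine: 468 W × 7.65 h = 3,580 Wh = 3.58 kWh
Total energy = 2.508 + 0.01342 + 3.58 = 6.102 kWh
Cost = 6.102 kWh × £0.313 = £1.91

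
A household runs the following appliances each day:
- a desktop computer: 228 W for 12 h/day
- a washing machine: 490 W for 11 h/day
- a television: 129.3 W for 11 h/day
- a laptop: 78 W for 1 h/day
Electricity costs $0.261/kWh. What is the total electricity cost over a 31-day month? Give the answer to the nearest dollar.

desktop computer: 228 W × 12 h × 31 d = 84,816 Wh = 84.82 kWh
washing machine: 490 W × 11 h × 31 d = 167,090 Wh = 167.1 kWh
television: 129.3 W × 11 h × 31 d = 44,091 Wh = 44.09 kWh
laptop: 78 W × 1 h × 31 d = 2,418 Wh = 2.418 kWh
Total energy = 84.82 + 167.1 + 44.09 + 2.418 = 298.4 kWh
Cost = 298.4 kWh × $0.261 = $77.89 ≈ $78

$78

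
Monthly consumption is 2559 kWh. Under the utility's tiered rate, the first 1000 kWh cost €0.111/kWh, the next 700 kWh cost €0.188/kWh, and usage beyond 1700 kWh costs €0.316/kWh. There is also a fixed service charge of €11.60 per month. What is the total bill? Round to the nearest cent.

€525.64

First 1000 kWh × €0.111 = €111.00
Next 700 kWh × €0.188 = €131.60
Remaining 859 kWh × €0.316 = €271.44
Energy charge = €514.04; + service €11.60 = €525.64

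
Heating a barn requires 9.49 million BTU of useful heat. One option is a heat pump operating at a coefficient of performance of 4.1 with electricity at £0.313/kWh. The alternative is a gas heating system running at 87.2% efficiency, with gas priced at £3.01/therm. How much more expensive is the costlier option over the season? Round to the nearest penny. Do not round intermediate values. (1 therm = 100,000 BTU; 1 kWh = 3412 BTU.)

£115.25

Heat load = 9.49 × 10⁶ BTU = 9,490,000 BTU
Gas: input = 9,490,000 / 0.872 = 10,883,028 BTU = 108.8 therm → 108.8 × £3.01 = £327.58
Heat pump: 9,490,000 BTU / 3412 = 2,781 kWh heat; / 4.1 = 678.4 kWh in → × £0.313 = £212.33
Difference = |£327.58 − £212.33| = £115.25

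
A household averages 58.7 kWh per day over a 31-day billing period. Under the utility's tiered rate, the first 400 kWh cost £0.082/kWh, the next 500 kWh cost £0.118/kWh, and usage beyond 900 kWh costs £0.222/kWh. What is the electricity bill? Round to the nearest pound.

Usage = 58.7 kWh/day × 31 days = 1819.7 kWh
First 400 kWh × £0.082 = £32.80
Next 500 kWh × £0.118 = £59.00
Remaining 919.7 kWh × £0.222 = £204.17
Total = £295.97 ≈ £296

£296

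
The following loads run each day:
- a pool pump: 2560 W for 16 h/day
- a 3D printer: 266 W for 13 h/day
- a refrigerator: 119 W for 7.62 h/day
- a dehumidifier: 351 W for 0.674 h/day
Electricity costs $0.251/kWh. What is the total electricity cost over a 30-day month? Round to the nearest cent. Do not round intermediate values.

$343.08

pool pump: 2560 W × 16 h × 30 d = 1,228,800 Wh = 1,229 kWh
3D printer: 266 W × 13 h × 30 d = 103,740 Wh = 103.7 kWh
refrigerator: 119 W × 7.62 h × 30 d = 27,203 Wh = 27.2 kWh
dehumidifier: 351 W × 0.674 h × 30 d = 7,097 Wh = 7.097 kWh
Total energy = 1,229 + 103.7 + 27.2 + 7.097 = 1,367 kWh
Cost = 1,367 kWh × $0.251 = $343.08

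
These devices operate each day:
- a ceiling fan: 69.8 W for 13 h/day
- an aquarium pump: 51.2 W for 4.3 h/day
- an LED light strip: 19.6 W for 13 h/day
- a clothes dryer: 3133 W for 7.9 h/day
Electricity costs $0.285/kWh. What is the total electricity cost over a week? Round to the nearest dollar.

$52

ceiling fan: 69.8 W × 13 h × 7 d = 6,352 Wh = 6.352 kWh
aquarium pump: 51.2 W × 4.3 h × 7 d = 1,541 Wh = 1.541 kWh
LED light strip: 19.6 W × 13 h × 7 d = 1,784 Wh = 1.784 kWh
clothes dryer: 3133 W × 7.9 h × 7 d = 173,255 Wh = 173.3 kWh
Total energy = 6.352 + 1.541 + 1.784 + 173.3 = 182.9 kWh
Cost = 182.9 kWh × $0.285 = $52.14 ≈ $52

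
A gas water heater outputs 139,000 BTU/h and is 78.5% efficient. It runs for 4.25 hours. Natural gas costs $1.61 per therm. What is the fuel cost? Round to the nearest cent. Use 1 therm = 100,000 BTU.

$12.12

Heat delivered = 139,000 BTU/h × 4.25 h = 590,750 BTU
Gas input = 590,750 / 0.785 = 752,548 BTU
= 752,548 / 100,000 = 7.525 therm
Cost = 7.525 × $1.61/therm = $12.12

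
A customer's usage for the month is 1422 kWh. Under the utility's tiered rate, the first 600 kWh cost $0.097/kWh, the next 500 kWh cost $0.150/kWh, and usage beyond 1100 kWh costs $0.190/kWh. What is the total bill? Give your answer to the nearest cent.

First 600 kWh × $0.097 = $58.20
Next 500 kWh × $0.150 = $75.00
Remaining 322 kWh × $0.190 = $61.18
Total = $194.38

$194.38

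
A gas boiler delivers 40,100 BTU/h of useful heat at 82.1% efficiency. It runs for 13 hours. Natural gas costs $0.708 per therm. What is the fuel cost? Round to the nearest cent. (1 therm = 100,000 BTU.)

$4.50

Heat delivered = 40,100 BTU/h × 13 h = 521,300 BTU
Gas input = 521,300 / 0.821 = 634,957 BTU
= 634,957 / 100,000 = 6.35 therm
Cost = 6.35 × $0.708/therm = $4.50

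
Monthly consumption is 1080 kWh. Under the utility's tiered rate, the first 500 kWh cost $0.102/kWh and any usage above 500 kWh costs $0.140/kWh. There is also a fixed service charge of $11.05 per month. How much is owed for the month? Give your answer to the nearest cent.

$143.25

First 500 kWh × $0.102 = $51.00
Remaining 580 kWh × $0.140 = $81.20
Energy charge = $132.20; + service $11.05 = $143.25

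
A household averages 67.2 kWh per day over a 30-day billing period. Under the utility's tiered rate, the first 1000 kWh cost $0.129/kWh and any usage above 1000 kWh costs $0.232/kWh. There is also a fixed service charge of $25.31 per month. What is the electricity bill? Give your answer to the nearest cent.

Usage = 67.2 kWh/day × 30 days = 2016 kWh
First 1000 kWh × $0.129 = $129.00
Remaining 1016 kWh × $0.232 = $235.71
Energy charge = $364.71; + service $25.31 = $390.02

$390.02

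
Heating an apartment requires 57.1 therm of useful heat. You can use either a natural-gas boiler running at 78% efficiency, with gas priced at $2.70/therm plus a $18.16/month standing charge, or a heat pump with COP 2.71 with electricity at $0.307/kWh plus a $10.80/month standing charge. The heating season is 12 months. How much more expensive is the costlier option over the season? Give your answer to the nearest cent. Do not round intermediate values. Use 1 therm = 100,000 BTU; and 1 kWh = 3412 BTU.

Heat load = 57.1 therm × 100,000 = 5,710,000 BTU
Gas: input = 5,710,000 / 0.78 = 7,320,513 BTU = 73.21 therm → 73.21 × $2.70 = $197.65; + 12 × $18.16 standing = $415.57
Heat pump: 5,710,000 BTU / 3412 = 1,674 kWh heat; / 2.71 = 617.5 kWh in → × $0.307 = $189.58; + 12 × $10.80 standing = $319.18
Difference = |$415.57 − $319.18| = $96.39

$96.39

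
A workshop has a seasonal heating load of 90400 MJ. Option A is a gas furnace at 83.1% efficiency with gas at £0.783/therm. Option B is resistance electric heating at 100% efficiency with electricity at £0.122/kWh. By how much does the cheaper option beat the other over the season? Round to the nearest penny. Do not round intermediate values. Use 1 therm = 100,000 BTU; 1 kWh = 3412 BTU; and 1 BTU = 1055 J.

£2256.47

Heat load = 90400 MJ = 90,400,000,000 J / 1055 = 85,687,204 BTU
Gas: input = 85,687,204 / 0.831 = 103,113,362 BTU = 1,031 therm → 1,031 × £0.783 = £807.38
Electric: 85,687,204 BTU / 3412 = 25,110 kWh → × £0.122 = £3,063.84
Difference = |£807.38 − £3,063.84| = £2,256.47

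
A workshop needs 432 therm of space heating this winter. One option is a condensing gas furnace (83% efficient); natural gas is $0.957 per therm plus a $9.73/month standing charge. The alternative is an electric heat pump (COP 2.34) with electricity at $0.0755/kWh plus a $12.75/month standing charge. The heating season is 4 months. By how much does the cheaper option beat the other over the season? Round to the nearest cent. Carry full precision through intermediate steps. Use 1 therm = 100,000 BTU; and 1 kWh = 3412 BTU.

$77.51

Heat load = 432 therm × 100,000 = 43,200,000 BTU
Gas: input = 43,200,000 / 0.83 = 52,048,193 BTU = 520.5 therm → 520.5 × $0.957 = $498.10; + 4 × $9.73 standing = $537.02
Heat pump: 43,200,000 BTU / 3412 = 12,660 kWh heat; / 2.34 = 5,411 kWh in → × $0.0755 = $408.51; + 4 × $12.75 standing = $459.51
Difference = |$537.02 − $459.51| = $77.51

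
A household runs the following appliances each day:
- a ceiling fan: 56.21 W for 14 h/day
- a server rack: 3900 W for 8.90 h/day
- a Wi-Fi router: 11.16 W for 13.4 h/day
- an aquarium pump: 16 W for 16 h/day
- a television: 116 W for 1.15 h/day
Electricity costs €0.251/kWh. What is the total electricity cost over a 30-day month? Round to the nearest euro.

ceiling fan: 56.21 W × 14 h × 30 d = 23,608 Wh = 23.61 kWh
server rack: 3900 W × 8.90 h × 30 d = 1,041,300 Wh = 1,041 kWh
Wi-Fi router: 11.16 W × 13.4 h × 30 d = 4,486 Wh = 4.486 kWh
aquarium pump: 16 W × 16 h × 30 d = 7,680 Wh = 7.68 kWh
television: 116 W × 1.15 h × 30 d = 4,002 Wh = 4.002 kWh
Total energy = 23.61 + 1,041 + 4.486 + 7.68 + 4.002 = 1,081 kWh
Cost = 1,081 kWh × €0.251 = €271.35 ≈ €271

€271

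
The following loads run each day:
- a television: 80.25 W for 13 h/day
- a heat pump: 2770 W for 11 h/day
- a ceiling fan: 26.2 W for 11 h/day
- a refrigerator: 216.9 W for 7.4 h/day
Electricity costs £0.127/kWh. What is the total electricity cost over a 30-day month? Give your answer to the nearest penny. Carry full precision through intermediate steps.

£127.28

television: 80.25 W × 13 h × 30 d = 31,298 Wh = 31.3 kWh
heat pump: 2770 W × 11 h × 30 d = 914,100 Wh = 914.1 kWh
ceiling fan: 26.2 W × 11 h × 30 d = 8,646 Wh = 8.646 kWh
refrigerator: 216.9 W × 7.4 h × 30 d = 48,152 Wh = 48.15 kWh
Total energy = 31.3 + 914.1 + 8.646 + 48.15 = 1,002 kWh
Cost = 1,002 kWh × £0.127 = £127.28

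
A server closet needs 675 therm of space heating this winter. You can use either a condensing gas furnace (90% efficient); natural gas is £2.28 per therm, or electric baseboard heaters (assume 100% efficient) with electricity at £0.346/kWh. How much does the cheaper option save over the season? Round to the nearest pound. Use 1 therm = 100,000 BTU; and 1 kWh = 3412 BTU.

£5135

Heat load = 675 therm × 100,000 = 67,500,000 BTU
Gas: input = 67,500,000 / 0.90 = 75,000,000 BTU = 750 therm → 750 × £2.28 = £1,710.00
Electric: 67,500,000 BTU / 3412 = 19,780 kWh → × £0.346 = £6,844.96
Difference = |£1,710.00 − £6,844.96| = £5,134.96 ≈ £5135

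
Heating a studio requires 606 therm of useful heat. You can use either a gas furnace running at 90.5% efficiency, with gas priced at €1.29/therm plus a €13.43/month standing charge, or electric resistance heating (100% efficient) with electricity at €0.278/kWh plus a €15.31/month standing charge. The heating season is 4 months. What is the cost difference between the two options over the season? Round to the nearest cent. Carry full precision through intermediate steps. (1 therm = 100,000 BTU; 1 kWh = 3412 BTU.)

Heat load = 606 therm × 100,000 = 60,600,000 BTU
Gas: input = 60,600,000 / 0.905 = 66,961,326 BTU = 669.6 therm → 669.6 × €1.29 = €863.80; + 4 × €13.43 standing = €917.52
Electric: 60,600,000 BTU / 3412 = 17,760 kWh → × €0.278 = €4,937.51; + 4 × €15.31 standing = €4,998.75
Difference = |€917.52 − €4,998.75| = €4,081.23

€4081.23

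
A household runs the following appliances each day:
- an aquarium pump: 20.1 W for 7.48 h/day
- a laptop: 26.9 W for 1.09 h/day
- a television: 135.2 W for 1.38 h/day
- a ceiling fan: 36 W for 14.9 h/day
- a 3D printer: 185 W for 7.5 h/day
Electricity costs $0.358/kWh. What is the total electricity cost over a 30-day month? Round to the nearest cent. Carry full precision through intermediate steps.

aquarium pump: 20.1 W × 7.48 h × 30 d = 4,510 Wh = 4.51 kWh
laptop: 26.9 W × 1.09 h × 30 d = 880 Wh = 0.8796 kWh
television: 135.2 W × 1.38 h × 30 d = 5,597 Wh = 5.597 kWh
ceiling fan: 36 W × 14.9 h × 30 d = 16,092 Wh = 16.09 kWh
3D printer: 185 W × 7.5 h × 30 d = 41,625 Wh = 41.62 kWh
Total energy = 4.51 + 0.8796 + 5.597 + 16.09 + 41.62 = 68.7 kWh
Cost = 68.7 kWh × $0.358 = $24.60

$24.60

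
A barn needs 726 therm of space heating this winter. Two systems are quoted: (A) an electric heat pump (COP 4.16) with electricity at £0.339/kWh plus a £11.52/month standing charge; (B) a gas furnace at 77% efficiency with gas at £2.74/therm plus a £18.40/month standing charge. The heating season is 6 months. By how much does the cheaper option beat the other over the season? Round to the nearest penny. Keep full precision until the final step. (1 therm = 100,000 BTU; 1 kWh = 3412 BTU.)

Heat load = 726 therm × 100,000 = 72,600,000 BTU
Gas: input = 72,600,000 / 0.77 = 94,285,714 BTU = 942.9 therm → 942.9 × £2.74 = £2,583.43; + 6 × £18.40 standing = £2,693.83
Heat pump: 72,600,000 BTU / 3412 = 21,280 kWh heat; / 4.16 = 5,115 kWh in → × £0.339 = £1,733.94; + 6 × £11.52 standing = £1,803.06
Difference = |£2,693.83 − £1,803.06| = £890.77

£890.77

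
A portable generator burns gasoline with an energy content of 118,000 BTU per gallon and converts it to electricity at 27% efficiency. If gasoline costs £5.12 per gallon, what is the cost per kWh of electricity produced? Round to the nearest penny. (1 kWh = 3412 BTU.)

£0.55

Electrical output per gallon = 118,000 BTU × 0.27 / 3412 BTU/kWh = 9.338 kWh
Cost per kWh = £5.12 / 9.338 kWh = £0.548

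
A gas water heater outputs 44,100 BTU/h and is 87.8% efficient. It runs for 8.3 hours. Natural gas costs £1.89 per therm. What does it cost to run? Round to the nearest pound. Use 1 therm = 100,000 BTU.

Heat delivered = 44,100 BTU/h × 8.3 h = 366,030 BTU
Gas input = 366,030 / 0.878 = 416,891 BTU
= 416,891 / 100,000 = 4.169 therm
Cost = 4.169 × £1.89/therm = £7.88 ≈ £8

£8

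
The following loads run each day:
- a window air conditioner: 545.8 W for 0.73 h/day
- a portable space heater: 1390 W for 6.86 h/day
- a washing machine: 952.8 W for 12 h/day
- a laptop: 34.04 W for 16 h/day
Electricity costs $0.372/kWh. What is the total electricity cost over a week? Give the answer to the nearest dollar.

window air conditioner: 545.8 W × 0.73 h × 7 d = 2,789 Wh = 2.789 kWh
portable space heater: 1390 W × 6.86 h × 7 d = 66,748 Wh = 66.75 kWh
washing machine: 952.8 W × 12 h × 7 d = 80,035 Wh = 80.04 kWh
laptop: 34.04 W × 16 h × 7 d = 3,812 Wh = 3.812 kWh
Total energy = 2.789 + 66.75 + 80.04 + 3.812 = 153.4 kWh
Cost = 153.4 kWh × $0.372 = $57.06 ≈ $57

$57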